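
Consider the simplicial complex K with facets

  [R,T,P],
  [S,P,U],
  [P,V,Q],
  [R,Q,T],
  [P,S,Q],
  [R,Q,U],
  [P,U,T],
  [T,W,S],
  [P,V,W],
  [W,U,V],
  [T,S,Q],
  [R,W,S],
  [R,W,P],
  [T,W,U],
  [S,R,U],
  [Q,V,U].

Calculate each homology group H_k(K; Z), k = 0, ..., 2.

H_0 ≅ Z,  H_1 ≅ Z^2,  H_2 ≅ Z.

Order the vertices as P < Q < R < S < T < U < V < W. Listing each simplex with vertices in this order, K has dimension 2 with simplices:

  0-simplices (8): P, Q, R, S, T, U, V, W
  1-simplices (24): PQ, PR, PS, PT, PU, PV, PW, QR, QS, QT, QU, QV, RS, RT, RU, RW, ST, SU, SW, TU, TW, UV, UW, VW
  2-simplices (16): PQS, PQV, PRT, PRW, PSU, PTU, PVW, QRT, QRU, QST, QUV, RSU, RSW, STW, TUW, UVW

so the chain groups are C_0 ≅ Z^8, C_1 ≅ Z^24, C_2 ≅ Z^16.

Boundary ∂_1: C_1 → C_0 sends each edge [p,q] (with p < q) to q − p.
The resulting 8×24 matrix has rank 7, and its Smith normal form has invariant factors (1,1,1,1,1,1,1).

Boundary ∂_2: C_2 → C_1 sends each 2-simplex [p,q,r] to [q,r] − [p,r] + [p,q]. For instance
  ∂PQV = QV − PV + PQ,
  ∂QST = ST − QT + QS.
The resulting 24×16 matrix has rank 15, and its Smith normal form has invariant factors (1,1,1,1,1,1,1,1,1,1,1,1,1,1,1).

From H_k ≅ ker(∂_k) / im(∂_{k+1}) we obtain:

  H_0: rank C_0 − rank ∂_1 = 8 − 7 = 1, and the invariant factors of ∂_1 are all 1, so H_0 ≅ Z.
  H_1: rank ker ∂_1 − rank ∂_2 = (24 − 7) − 15 = 2, and the invariant factors of ∂_2 are all 1, so H_1 ≅ Z^2.
  H_2: rank ker ∂_2 − rank ∂_3 = (16 − 15) − 0 = 1, and there is no ∂_3, so H_2 ≅ Z.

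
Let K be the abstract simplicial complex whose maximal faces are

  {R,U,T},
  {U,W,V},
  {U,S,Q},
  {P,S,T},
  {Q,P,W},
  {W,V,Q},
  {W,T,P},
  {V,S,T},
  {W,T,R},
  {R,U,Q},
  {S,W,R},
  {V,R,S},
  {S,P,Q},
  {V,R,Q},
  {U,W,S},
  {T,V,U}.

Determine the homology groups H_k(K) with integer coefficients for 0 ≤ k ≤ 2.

Fix the vertex order P < Q < R < S < T < U < V < W and write every simplex with vertices in increasing order. Then dim K = 2 and the simplices of K are:

  0-simplices (8): P, Q, R, S, T, U, V, W
  1-simplices (24): PQ, PS, PT, PW, QR, QS, QU, QV, QW, RS, RT, RU, RV, RW, ST, SU, SV, SW, TU, TV, TW, UV, UW, VW
  2-simplices (16): PQS, PQW, PST, PTW, QRU, QRV, QSU, QVW, RSV, RSW, RTU, RTW, STV, SUW, TUV, UVW

so the chain groups are C_0 ≅ Z^8, C_1 ≅ Z^24, C_2 ≅ Z^16.

∂_1: C_1 → C_0 is given by ∂[p,q] = [q] − [p].
The 8×24 boundary matrix has rank 7 and Smith normal form diag(1,1,1,1,1,1,1).

∂_2: C_2 → C_1 sends each 2-simplex [p,q,r] to [q,r] − [p,r] + [p,q]. For instance
  ∂QRU = RU − QU + QR,
  ∂SUW = UW − SW + SU.
As a 24×16 matrix over Z this has rank 15, with invariant factors (1,1,1,1,1,1,1,1,1,1,1,1,1,1,1).

Computing H_k = (kernel of ∂_k) / (image of ∂_{k+1}):

  H_0: rank C_0 − rank ∂_1 = 8 − 7 = 1, and the invariant factors of ∂_1 are all 1, so H_0 ≅ Z.
  H_1: rank ker ∂_1 − rank ∂_2 = (24 − 7) − 15 = 2, and the invariant factors of ∂_2 are all 1, so H_1 ≅ Z^2.
  H_2: rank ker ∂_2 − rank ∂_3 = (16 − 15) − 0 = 1, and there is no ∂_3, so H_2 ≅ Z.

As a check, the Euler characteristic is 8 − 24 + 16 = 0, which agrees with 1 − 2 + 1 = 0.

H_0 ≅ Z,  H_1 ≅ Z^2,  H_2 ≅ Z.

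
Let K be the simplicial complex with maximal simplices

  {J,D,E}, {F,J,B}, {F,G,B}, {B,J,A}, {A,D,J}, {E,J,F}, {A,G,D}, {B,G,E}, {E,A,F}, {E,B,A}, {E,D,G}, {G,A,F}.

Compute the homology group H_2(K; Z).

Take the total order A < B < D < E < F < G < J on the vertex set. Then K (dimension 2) consists of the simplices:

  0-simplices (7): A, B, D, E, F, G, J
  1-simplices (18): AB, AD, AE, AF, AG, AJ, BE, BF, BG, BJ, DE, DG, DJ, EF, EG, EJ, FG, FJ
  2-simplices (12): ABE, ABJ, ADG, ADJ, AEF, AFG, BEG, BFG, BFJ, DEG, DEJ, EFJ

so the chain groups are C_0 ≅ Z^7, C_1 ≅ Z^18, C_2 ≅ Z^12.

The boundary map ∂_1: C_1 → C_0 sends each edge [p,q] (with p < q) to q − p. For instance
  ∂BF = F − B.
The 7×18 boundary matrix has rank 6 and Smith normal form diag(1,1,1,1,1,1).

The boundary map ∂_2: C_2 → C_1 maps a triangle to the signed sum of its edges. For instance
  ∂DEG = EG − DG + DE,
  ∂AEF = EF − AF + AE.
The 18×12 boundary matrix has rank 12 and Smith normal form diag(1,1,1,1,1,1,1,1,1,1,1,2).

Computing H_k = (kernel of ∂_k) / (image of ∂_{k+1}):

  H_2: rank ker ∂_2 − rank ∂_3 = (12 − 12) − 0 = 0, and there is no ∂_3, so H_2 = 0.

(K is a triangulation of the real projective plane RP^2.)

H_2 = 0.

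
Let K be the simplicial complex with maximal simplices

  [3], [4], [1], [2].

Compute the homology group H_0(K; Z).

H_0 ≅ Z^4.

Order the vertices as 1 < 2 < 3 < 4. Listing each simplex with vertices in this order, K has dimension 0 with simplices:

  0-simplices (4): [1], [2], [3], [4]

giving chain groups C_0 ≅ Z^4.

Reading off H_k = ker ∂_k / im ∂_{k+1}:

  H_0: rank C_0 − rank ∂_1 = 4 − 0 = 4, and there is no ∂_1, so H_0 = Z^4.

(K is a triangulation of a set of 4 points.)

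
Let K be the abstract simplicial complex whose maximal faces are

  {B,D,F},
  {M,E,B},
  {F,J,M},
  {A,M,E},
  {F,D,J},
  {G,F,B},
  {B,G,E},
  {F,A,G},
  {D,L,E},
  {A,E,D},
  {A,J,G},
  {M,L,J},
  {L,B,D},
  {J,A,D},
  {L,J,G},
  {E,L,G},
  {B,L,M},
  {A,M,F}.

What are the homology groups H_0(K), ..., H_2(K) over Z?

H_0 = Z,  H_1 = Z ⊕ Z/2,  H_2 = 0.

Fix the vertex order A < B < D < E < F < G < J < L < M and write every simplex with vertices in increasing order. Then dim K = 2 and the simplices of K are:

  0-simplices (9): A, B, D, E, F, G, J, L, M
  1-simplices (27): AD, AE, AF, AG, AJ, AM, BD, BE, BF, BG, BL, BM, DE, DF, DJ, DL, EG, EL, EM, FG, FJ, FM, GJ, GL, JL, JM, LM
  2-simplices (18): ADE, ADJ, AEM, AFG, AFM, AGJ, BDF, BDL, BEG, BEM, BFG, BLM, DEL, DFJ, EGL, FJM, GJL, JLM

Hence C_0 ≅ Z^9, C_1 ≅ Z^27, C_2 ≅ Z^18.

∂_1: C_1 → C_0 is given by ∂[p,q] = [q] − [p]. For instance
  ∂LM = M − L.
The 9×27 boundary matrix has rank 8 and Smith normal form diag(1,1,1,1,1,1,1,1).

∂_2: C_2 → C_1 maps a triangle to the signed sum of its edges. For instance
  ∂DFJ = FJ − DJ + DF,
  ∂AFG = FG − AG + AF.
This gives a 27×18 integer matrix of rank 18; reducing to Smith normal form yields diagonal entries (1,1,1,1,1,1,1,1,1,1,1,1,1,1,1,1,1,2).

Now H_k = ker ∂_k / im ∂_{k+1}, so:

  H_0: rank C_0 − rank ∂_1 = 9 − 8 = 1, and the invariant factors of ∂_1 are all 1, so H_0 ≅ Z.
  H_1: rank ker ∂_1 − rank ∂_2 = (27 − 8) − 18 = 1, and ∂_2 has invariant factor 2 > 1, so H_1 ≅ Z ⊕ Z/2.
  H_2: rank ker ∂_2 − rank ∂_3 = (18 − 18) − 0 = 0, and there is no ∂_3, so H_2 ≅ 0.

As a check, the Euler characteristic is 9 − 27 + 18 = 0, which agrees with 1 − 1 + 0 = 0.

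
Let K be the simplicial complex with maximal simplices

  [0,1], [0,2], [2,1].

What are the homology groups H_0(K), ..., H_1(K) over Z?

We work with the vertex ordering 0 < 1 < 2. The simplices of K, each written with vertices in increasing order, are:

  0-simplices (3): [0], [1], [2]
  1-simplices (3): [0,1], [0,2], [1,2]

so the chain groups are C_0 ≅ Z^3, C_1 ≅ Z^3.

∂_1: C_1 → C_0 maps an edge to its endpoints' difference, ∂[p,q] = q − p.
The resulting 3×3 matrix has rank 2, and its Smith normal form has invariant factors (1,1).

Computing H_k = (kernel of ∂_k) / (image of ∂_{k+1}):

  H_0: rank C_0 − rank ∂_1 = 3 − 2 = 1, and the invariant factors of ∂_1 are all 1, so H_0 = Z.
  H_1: rank ker ∂_1 − rank ∂_2 = (3 − 2) − 0 = 1, and there is no ∂_2, so H_1 = Z.

(K is a triangulation of the circle S^1.)

H_0 = Z,  H_1 = Z.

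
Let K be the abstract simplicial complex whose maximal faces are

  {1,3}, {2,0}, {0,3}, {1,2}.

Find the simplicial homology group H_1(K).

We work with the vertex ordering 0 < 1 < 2 < 3. The simplices of K, each written with vertices in increasing order, are:

  0-simplices (4): [0], [1], [2], [3]
  1-simplices (4): [0,2], [0,3], [1,2], [1,3]

so the chain groups are C_0 ≅ Z^4, C_1 ≅ Z^4.

∂_1: C_1 → C_0 is given by ∂[p,q] = [q] − [p]. For instance
  ∂[0,2] = [2] − [0].
The 4×4 boundary matrix has rank 3 and Smith normal form diag(1,1,1).

Computing H_k = (kernel of ∂_k) / (image of ∂_{k+1}):

  H_1: rank ker ∂_1 − rank ∂_2 = (4 − 3) − 0 = 1, and there is no ∂_2, so H_1 ≅ Z.

(K is a triangulation of the circle S^1.)

H_1 = Z.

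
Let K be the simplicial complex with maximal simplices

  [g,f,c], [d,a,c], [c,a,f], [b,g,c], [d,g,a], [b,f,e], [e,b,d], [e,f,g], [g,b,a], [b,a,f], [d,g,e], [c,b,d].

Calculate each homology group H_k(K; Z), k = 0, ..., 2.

H_0 = Z,  H_1 = Z/2,  H_2 = 0.

We work with the vertex ordering a < b < c < d < e < f < g. The simplices of K, each written with vertices in increasing order, are:

  0-simplices (7): a, b, c, d, e, f, g
  1-simplices (18): ab, ac, ad, af, ag, bc, bd, be, bf, bg, cd, cf, cg, de, dg, ef, eg, fg
  2-simplices (12): abf, abg, acd, acf, adg, bcd, bcg, bde, bef, cfg, deg, efg

Hence C_0 ≅ Z^7, C_1 ≅ Z^18, C_2 ≅ Z^12.

Boundary ∂_1: C_1 → C_0 maps an edge to its endpoints' difference, ∂[p,q] = q − p. For instance
  ∂ac = c − a.
As a 7×18 matrix over Z this has rank 6, with invariant factors (1,1,1,1,1,1).

∂_2: C_2 → C_1 sends each 2-simplex [p,q,r] to [q,r] − [p,r] + [p,q]. For instance
  ∂bde = de − be + bd,
  ∂bef = ef − bf + be.
As a 18×12 matrix over Z this has rank 12, with invariant factors (1,1,1,1,1,1,1,1,1,1,1,2).

Reading off H_k = ker ∂_k / im ∂_{k+1}:

  H_0: rank C_0 − rank ∂_1 = 7 − 6 = 1, and the invariant factors of ∂_1 are all 1, so H_0 ≅ Z.
  H_1: rank ker ∂_1 − rank ∂_2 = (18 − 6) − 12 = 0, and ∂_2 has invariant factor 2 > 1, so H_1 ≅ Z/2.
  H_2: rank ker ∂_2 − rank ∂_3 = (12 − 12) − 0 = 0, and there is no ∂_3, so H_2 ≅ 0.

(K is a triangulation of the real projective plane RP^2.)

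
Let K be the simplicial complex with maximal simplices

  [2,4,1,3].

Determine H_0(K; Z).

H_0 = Z.

Fix the vertex order 1 < 2 < 3 < 4 and write every simplex with vertices in increasing order. Then dim K = 3 and the simplices of K are:

  0-simplices (4): [1], [2], [3], [4]
  1-simplices (6): [1,2], [1,3], [1,4], [2,3], [2,4], [3,4]
  2-simplices (4): [1,2,3], [1,2,4], [1,3,4], [2,3,4]
  3-simplices (1): [1,2,3,4]

Hence C_0 ≅ Z^4, C_1 ≅ Z^6, C_2 ≅ Z^4, C_3 ≅ Z^1.

∂_1: C_1 → C_0 is given by ∂[p,q] = [q] − [p]. For instance
  ∂[1,3] = [3] − [1].
The resulting 4×6 matrix has rank 3, and its Smith normal form has invariant factors (1,1,1).

The boundary map ∂_2: C_2 → C_1 acts by ∂[p,q,r] = [q,r] − [p,r] + [p,q]. For instance
  ∂[1,2,3] = [2,3] − [1,3] + [1,2],
  ∂[1,3,4] = [3,4] − [1,4] + [1,3].
As a 6×4 matrix over Z this has rank 3, with invariant factors (1,1,1).

∂_3: C_3 → C_2 sends each 3-simplex σ to the alternating sum Σ_i (−1)^i (σ with its i-th vertex removed). For instance
  ∂[1,2,3,4] = [2,3,4] − [1,3,4] + [1,2,4] − [1,2,3].
As a 4×1 matrix over Z this has rank 1, with invariant factors (1).

Reading off H_k = ker ∂_k / im ∂_{k+1}:

  H_0: rank C_0 − rank ∂_1 = 4 − 3 = 1, and the invariant factors of ∂_1 are all 1, so H_0 = Z.

(K is a triangulation of the 3-simplex.)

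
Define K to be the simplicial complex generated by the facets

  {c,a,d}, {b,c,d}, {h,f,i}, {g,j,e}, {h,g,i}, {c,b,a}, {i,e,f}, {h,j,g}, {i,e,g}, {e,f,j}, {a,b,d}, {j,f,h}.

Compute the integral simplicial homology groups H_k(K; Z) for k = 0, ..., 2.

H_0 ≅ Z^2,  H_1 = 0,  H_2 ≅ Z^2.

Order the vertices as a < b < c < d < e < f < g < h < i < j. Listing each simplex with vertices in this order, K has dimension 2 with simplices:

  0-simplices (10): a, b, c, d, e, f, g, h, i, j
  1-simplices (18): ab, ac, ad, bc, bd, cd, ef, eg, ei, ej, fh, fi, fj, gh, gi, gj, hi, hj
  2-simplices (12): abc, abd, acd, bcd, efi, efj, egi, egj, fhi, fhj, ghi, ghj

so the chain groups are C_0 ≅ Z^10, C_1 ≅ Z^18, C_2 ≅ Z^12.

The boundary map ∂_1: C_1 → C_0 maps an edge to its endpoints' difference, ∂[p,q] = q − p. For instance
  ∂gj = j − g.
This gives a 10×18 integer matrix of rank 8; reducing to Smith normal form yields diagonal entries (1,1,1,1,1,1,1,1).

The boundary map ∂_2: C_2 → C_1 acts by ∂[p,q,r] = [q,r] − [p,r] + [p,q]. For instance
  ∂ghi = hi − gi + gh,
  ∂egj = gj − ej + eg.
The 18×12 boundary matrix has rank 10 and Smith normal form diag(1,1,1,1,1,1,1,1,1,1).

Computing H_k = (kernel of ∂_k) / (image of ∂_{k+1}):

  H_0: rank C_0 − rank ∂_1 = 10 − 8 = 2, and the invariant factors of ∂_1 are all 1, so H_0 = Z^2.
  H_1: rank ker ∂_1 − rank ∂_2 = (18 − 8) − 10 = 0, and the invariant factors of ∂_2 are all 1, so H_1 = 0.
  H_2: rank ker ∂_2 − rank ∂_3 = (12 − 10) − 0 = 2, and there is no ∂_3, so H_2 = Z^2.

(K is a triangulation of the disjoint union of the 2-sphere S^2 and the 2-sphere S^2.)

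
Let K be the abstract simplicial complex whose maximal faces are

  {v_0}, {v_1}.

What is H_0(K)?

H_0 ≅ Z^2.

Take the total order v_0 < v_1 on the vertex set. Then K (dimension 0) consists of the simplices:

  0-simplices (2): [v_0], [v_1]

Hence C_0 ≅ Z^2.

Reading off H_k = ker ∂_k / im ∂_{k+1}:

  H_0: rank C_0 − rank ∂_1 = 2 − 0 = 2, and there is no ∂_1, so H_0 = Z^2.

(K is a triangulation of a set of 2 points.)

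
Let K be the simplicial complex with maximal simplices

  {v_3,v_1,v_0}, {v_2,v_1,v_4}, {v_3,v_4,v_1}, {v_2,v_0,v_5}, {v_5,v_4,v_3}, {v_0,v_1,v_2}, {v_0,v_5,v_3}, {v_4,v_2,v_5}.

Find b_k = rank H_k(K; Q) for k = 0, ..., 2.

b_0 = 1, b_1 = 0, b_2 = 1.

Take the total order v_0 < v_1 < v_2 < v_3 < v_4 < v_5 on the vertex set. Then K (dimension 2) consists of the simplices:

  0-simplices (6): [v_0], [v_1], [v_2], [v_3], [v_4], [v_5]
  1-simplices (12): [v_0,v_1], [v_0,v_2], [v_0,v_3], [v_0,v_5], [v_1,v_2], [v_1,v_3], [v_1,v_4], [v_2,v_4], [v_2,v_5], [v_3,v_4], [v_3,v_5], [v_4,v_5]
  2-simplices (8): [v_0,v_1,v_2], [v_0,v_1,v_3], [v_0,v_2,v_5], [v_0,v_3,v_5], [v_1,v_2,v_4], [v_1,v_3,v_4], [v_2,v_4,v_5], [v_3,v_4,v_5]

so the chain groups are C_0 ≅ Z^6, C_1 ≅ Z^12, C_2 ≅ Z^8.

Boundary ∂_1: C_1 → C_0 sends each edge [p,q] (with p < q) to q − p. For instance
  ∂[v_3,v_4] = [v_4] − [v_3].
The 6×12 boundary matrix has rank 5 and Smith normal form diag(1,1,1,1,1).

∂_2: C_2 → C_1 acts by ∂[p,q,r] = [q,r] − [p,r] + [p,q]. For instance
  ∂[v_0,v_1,v_2] = [v_1,v_2] − [v_0,v_2] + [v_0,v_1],
  ∂[v_0,v_1,v_3] = [v_1,v_3] − [v_0,v_3] + [v_0,v_1].
The resulting 12×8 matrix has rank 7, and its Smith normal form has invariant factors (1,1,1,1,1,1,1).

From H_k ≅ ker(∂_k) / im(∂_{k+1}) we obtain:

  H_0: rank C_0 − rank ∂_1 = 6 − 5 = 1, and the invariant factors of ∂_1 are all 1, so H_0 = Z.
  H_1: rank ker ∂_1 − rank ∂_2 = (12 − 5) − 7 = 0, and the invariant factors of ∂_2 are all 1, so H_1 = 0.
  H_2: rank ker ∂_2 − rank ∂_3 = (8 − 7) − 0 = 1, and there is no ∂_3, so H_2 = Z.

(K is a triangulation of the 2-sphere S^2.)

Hence the Betti numbers are b_0 = 1, b_1 = 0, b_2 = 1.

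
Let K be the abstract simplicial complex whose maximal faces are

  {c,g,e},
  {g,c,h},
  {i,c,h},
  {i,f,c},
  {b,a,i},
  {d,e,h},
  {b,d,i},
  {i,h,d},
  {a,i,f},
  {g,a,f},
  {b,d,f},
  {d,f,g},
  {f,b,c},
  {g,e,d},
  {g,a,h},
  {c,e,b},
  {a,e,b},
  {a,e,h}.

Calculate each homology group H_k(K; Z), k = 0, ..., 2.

Fix the vertex order a < b < c < d < e < f < g < h < i and write every simplex with vertices in increasing order. Then dim K = 2 and the simplices of K are:

  0-simplices (9): a, b, c, d, e, f, g, h, i
  1-simplices (27): ab, ae, af, ag, ah, ai, bc, bd, be, bf, bi, ce, cf, cg, ch, ci, de, df, dg, dh, di, eg, eh, fg, fi, gh, hi
  2-simplices (18): abe, abi, aeh, afg, afi, agh, bce, bcf, bdf, bdi, ceg, cfi, cgh, chi, deg, deh, dfg, dhi

Hence C_0 ≅ Z^9, C_1 ≅ Z^27, C_2 ≅ Z^18.

Boundary ∂_1: C_1 → C_0 is given by ∂[p,q] = [q] − [p]. For instance
  ∂be = e − b.
The 9×27 boundary matrix has rank 8 and Smith normal form diag(1,1,1,1,1,1,1,1).

∂_2: C_2 → C_1 acts by ∂[p,q,r] = [q,r] − [p,r] + [p,q]. For instance
  ∂cgh = gh − ch + cg,
  ∂abi = bi − ai + ab.
The resulting 27×18 matrix has rank 18, and its Smith normal form has invariant factors (1,1,1,1,1,1,1,1,1,1,1,1,1,1,1,1,1,2).

Now H_k = ker ∂_k / im ∂_{k+1}, so:

  H_0: rank C_0 − rank ∂_1 = 9 − 8 = 1, and the invariant factors of ∂_1 are all 1, so H_0 = Z.
  H_1: rank ker ∂_1 − rank ∂_2 = (27 − 8) − 18 = 1, and ∂_2 has invariant factor 2 > 1, so H_1 = Z ⊕ Z/2Z.
  H_2: rank ker ∂_2 − rank ∂_3 = (18 − 18) − 0 = 0, and there is no ∂_3, so H_2 = 0.

(K is a triangulation of the Klein bottle.)

H_0 ≅ Z,  H_1 ≅ Z ⊕ Z/2Z,  H_2 = 0.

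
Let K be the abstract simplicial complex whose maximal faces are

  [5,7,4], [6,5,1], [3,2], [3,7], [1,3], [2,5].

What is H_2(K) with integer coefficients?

Order the vertices as 1 < 2 < 3 < 4 < 5 < 6 < 7. Listing each simplex with vertices in this order, K has dimension 2 with simplices:

  0-simplices (7): [1], [2], [3], [4], [5], [6], [7]
  1-simplices (10): [1,3], [1,5], [1,6], [2,3], [2,5], [3,7], [4,5], [4,7], [5,6], [5,7]
  2-simplices (2): [1,5,6], [4,5,7]

Hence C_0 ≅ Z^7, C_1 ≅ Z^10, C_2 ≅ Z^2.

Boundary ∂_1: C_1 → C_0 sends each edge [p,q] (with p < q) to q − p.
The resulting 7×10 matrix has rank 6, and its Smith normal form has invariant factors (1,1,1,1,1,1).

∂_2: C_2 → C_1 maps a triangle to the signed sum of its edges. For instance
  ∂[1,5,6] = [5,6] − [1,6] + [1,5],
  ∂[4,5,7] = [5,7] − [4,7] + [4,5].
The 10×2 boundary matrix has rank 2 and Smith normal form diag(1,1).

From H_k ≅ ker(∂_k) / im(∂_{k+1}) we obtain:

  H_2: rank ker ∂_2 − rank ∂_3 = (2 − 2) − 0 = 0, and there is no ∂_3, so H_2 ≅ 0.

H_2 ≅ 0.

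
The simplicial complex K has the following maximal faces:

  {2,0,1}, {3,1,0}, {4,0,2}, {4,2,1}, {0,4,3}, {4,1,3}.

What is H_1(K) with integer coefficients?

H_1 ≅ 0.

Take the total order 0 < 1 < 2 < 3 < 4 on the vertex set. Then K (dimension 2) consists of the simplices:

  0-simplices (5): [0], [1], [2], [3], [4]
  1-simplices (9): [0,1], [0,2], [0,3], [0,4], [1,2], [1,3], [1,4], [2,4], [3,4]
  2-simplices (6): [0,1,2], [0,1,3], [0,2,4], [0,3,4], [1,2,4], [1,3,4]

giving chain groups C_0 ≅ Z^5, C_1 ≅ Z^9, C_2 ≅ Z^6.

∂_1: C_1 → C_0 is given by ∂[p,q] = [q] − [p]. For instance
  ∂[1,3] = [3] − [1].
As a 5×9 matrix over Z this has rank 4, with invariant factors (1,1,1,1).

The boundary map ∂_2: C_2 → C_1 maps a triangle to the signed sum of its edges. For instance
  ∂[1,2,4] = [2,4] − [1,4] + [1,2],
  ∂[1,3,4] = [3,4] − [1,4] + [1,3].
The 9×6 boundary matrix has rank 5 and Smith normal form diag(1,1,1,1,1).

From H_k ≅ ker(∂_k) / im(∂_{k+1}) we obtain:

  H_1: rank ker ∂_1 − rank ∂_2 = (9 − 4) − 5 = 0, and the invariant factors of ∂_2 are all 1, so H_1 = 0.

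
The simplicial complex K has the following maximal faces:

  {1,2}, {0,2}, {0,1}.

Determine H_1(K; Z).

Order the vertices as 0 < 1 < 2. Listing each simplex with vertices in this order, K has dimension 1 with simplices:

  0-simplices (3): [0], [1], [2]
  1-simplices (3): [0,1], [0,2], [1,2]

so the chain groups are C_0 ≅ Z^3, C_1 ≅ Z^3.

The boundary map ∂_1: C_1 → C_0 sends each edge [p,q] (with p < q) to q − p.
The 3×3 boundary matrix has rank 2 and Smith normal form diag(1,1).

Computing H_k = (kernel of ∂_k) / (image of ∂_{k+1}):

  H_1: rank ker ∂_1 − rank ∂_2 = (3 − 2) − 0 = 1, and there is no ∂_2, so H_1 ≅ Z.

H_1 = Z.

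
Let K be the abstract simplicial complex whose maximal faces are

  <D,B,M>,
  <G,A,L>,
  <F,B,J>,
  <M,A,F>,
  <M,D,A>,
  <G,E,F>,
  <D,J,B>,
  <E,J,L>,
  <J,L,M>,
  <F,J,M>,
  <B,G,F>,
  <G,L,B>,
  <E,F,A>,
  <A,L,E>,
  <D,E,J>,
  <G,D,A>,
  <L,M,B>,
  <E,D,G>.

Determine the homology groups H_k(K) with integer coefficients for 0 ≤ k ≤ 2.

Fix the vertex order A < B < D < E < F < G < J < L < M and write every simplex with vertices in increasing order. Then dim K = 2 and the simplices of K are:

  0-simplices (9): A, B, D, E, F, G, J, L, M
  1-simplices (27): AD, AE, AF, AG, AL, AM, BD, BF, BG, BJ, BL, BM, DE, DG, DJ, DM, EF, EG, EJ, EL, FG, FJ, FM, GL, JL, JM, LM
  2-simplices (18): ADG, ADM, AEF, AEL, AFM, AGL, BDJ, BDM, BFG, BFJ, BGL, BLM, DEG, DEJ, EFG, EJL, FJM, JLM

giving chain groups C_0 ≅ Z^9, C_1 ≅ Z^27, C_2 ≅ Z^18.

Boundary ∂_1: C_1 → C_0 maps an edge to its endpoints' difference, ∂[p,q] = q − p.
The 9×27 boundary matrix has rank 8 and Smith normal form diag(1,1,1,1,1,1,1,1).

∂_2: C_2 → C_1 sends each 2-simplex [p,q,r] to [q,r] − [p,r] + [p,q]. For instance
  ∂BLM = LM − BM + BL,
  ∂ADM = DM − AM + AD.
As a 27×18 matrix over Z this has rank 18, with invariant factors (1,1,1,1,1,1,1,1,1,1,1,1,1,1,1,1,1,2).

Reading off H_k = ker ∂_k / im ∂_{k+1}:

  H_0: rank C_0 − rank ∂_1 = 9 − 8 = 1, and the invariant factors of ∂_1 are all 1, so H_0 = Z.
  H_1: rank ker ∂_1 − rank ∂_2 = (27 − 8) − 18 = 1, and ∂_2 has invariant factor 2 > 1, so H_1 = Z × Z/2.
  H_2: rank ker ∂_2 − rank ∂_3 = (18 − 18) − 0 = 0, and there is no ∂_3, so H_2 = 0.

As a check, the Euler characteristic is 9 − 27 + 18 = 0, which agrees with 1 − 1 + 0 = 0.

H_0 ≅ Z,  H_1 ≅ Z × Z/2,  H_2 = 0.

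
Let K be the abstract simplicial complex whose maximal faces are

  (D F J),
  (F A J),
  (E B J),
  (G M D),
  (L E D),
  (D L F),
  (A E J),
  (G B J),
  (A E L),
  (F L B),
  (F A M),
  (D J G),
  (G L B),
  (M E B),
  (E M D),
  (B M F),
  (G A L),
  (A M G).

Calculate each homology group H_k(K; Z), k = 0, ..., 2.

H_0 ≅ Z,  H_1 ≅ Z^2,  H_2 ≅ Z.

K has 9 vertices, 27 edges, 18 triangles.
rank ∂_0 = 0, rank ∂_1 = 8 ⇒ b_0 = 9 − 0 − 8 = 1; all invariant factors of ∂_1 are 1 so no torsion. So H_0 = Z.
rank ∂_1 = 8, rank ∂_2 = 17 ⇒ b_1 = 27 − 8 − 17 = 2; all invariant factors of ∂_2 are 1 so no torsion. So H_1 = Z^2.
rank ∂_2 = 17, rank ∂_3 = 0 ⇒ b_2 = 18 − 17 − 0 = 1. So H_2 = Z.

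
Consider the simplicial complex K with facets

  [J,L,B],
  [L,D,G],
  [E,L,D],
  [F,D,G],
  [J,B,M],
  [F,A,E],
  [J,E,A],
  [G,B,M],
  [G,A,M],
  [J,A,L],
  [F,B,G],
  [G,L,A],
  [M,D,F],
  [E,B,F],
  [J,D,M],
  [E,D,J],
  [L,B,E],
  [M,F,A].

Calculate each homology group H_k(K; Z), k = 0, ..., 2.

Order the vertices as A < B < D < E < F < G < J < L < M. Listing each simplex with vertices in this order, K has dimension 2 with simplices:

  0-simplices (9): A, B, D, E, F, G, J, L, M
  1-simplices (27): AE, AF, AG, AJ, AL, AM, BE, BF, BG, BJ, BL, BM, DE, DF, DG, DJ, DL, DM, EF, EJ, EL, FG, FM, GL, GM, JL, JM
  2-simplices (18): AEF, AEJ, AFM, AGL, AGM, AJL, BEF, BEL, BFG, BGM, BJL, BJM, DEJ, DEL, DFG, DFM, DGL, DJM

so the chain groups are C_0 ≅ Z^9, C_1 ≅ Z^27, C_2 ≅ Z^18.

Boundary ∂_1: C_1 → C_0 maps an edge to its endpoints' difference, ∂[p,q] = q − p.
As a 9×27 matrix over Z this has rank 8, with invariant factors (1,1,1,1,1,1,1,1).

∂_2: C_2 → C_1 sends each 2-simplex [p,q,r] to [q,r] − [p,r] + [p,q]. For instance
  ∂DGL = GL − DL + DG,
  ∂DFM = FM − DM + DF.
The resulting 27×18 matrix has rank 18, and its Smith normal form has invariant factors (1,1,1,1,1,1,1,1,1,1,1,1,1,1,1,1,1,2).

Reading off H_k = ker ∂_k / im ∂_{k+1}:

  H_0: rank C_0 − rank ∂_1 = 9 − 8 = 1, and the invariant factors of ∂_1 are all 1, so H_0 ≅ Z.
  H_1: rank ker ∂_1 − rank ∂_2 = (27 − 8) − 18 = 1, and ∂_2 has invariant factor 2 > 1, so H_1 ≅ Z × Z/2.
  H_2: rank ker ∂_2 − rank ∂_3 = (18 − 18) − 0 = 0, and there is no ∂_3, so H_2 ≅ 0.

As a check, the Euler characteristic is 9 − 27 + 18 = 0, which agrees with 1 − 1 + 0 = 0.

H_0 ≅ Z,  H_1 ≅ Z × Z/2,  H_2 = 0.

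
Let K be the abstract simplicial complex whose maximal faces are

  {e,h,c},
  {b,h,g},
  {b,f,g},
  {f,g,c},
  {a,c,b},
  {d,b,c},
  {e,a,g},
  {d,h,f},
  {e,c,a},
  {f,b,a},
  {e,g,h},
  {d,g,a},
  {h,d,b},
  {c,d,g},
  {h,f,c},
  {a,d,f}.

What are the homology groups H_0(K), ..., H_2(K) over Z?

H_0 ≅ Z,  H_1 ≅ Z^2,  H_2 ≅ Z.

K has 8 vertices, 24 edges, 16 triangles.
rank ∂_0 = 0, rank ∂_1 = 7 ⇒ b_0 = 8 − 0 − 7 = 1; all invariant factors of ∂_1 are 1 so no torsion. So H_0 ≅ Z.
rank ∂_1 = 7, rank ∂_2 = 15 ⇒ b_1 = 24 − 7 − 15 = 2; all invariant factors of ∂_2 are 1 so no torsion. So H_1 ≅ Z^2.
rank ∂_2 = 15, rank ∂_3 = 0 ⇒ b_2 = 16 − 15 − 0 = 1. So H_2 ≅ Z.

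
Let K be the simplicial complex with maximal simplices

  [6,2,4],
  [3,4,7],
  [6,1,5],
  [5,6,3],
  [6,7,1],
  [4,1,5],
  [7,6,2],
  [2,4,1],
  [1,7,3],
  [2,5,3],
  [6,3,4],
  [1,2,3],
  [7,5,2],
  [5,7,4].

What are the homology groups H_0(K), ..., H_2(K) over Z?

H_0 ≅ Z,  H_1 ≅ Z^2,  H_2 ≅ Z.

We work with the vertex ordering 1 < 2 < 3 < 4 < 5 < 6 < 7. The simplices of K, each written with vertices in increasing order, are:

  0-simplices (7): [1], [2], [3], [4], [5], [6], [7]
  1-simplices (21): [1,2], [1,3], [1,4], [1,5], [1,6], [1,7], [2,3], [2,4], [2,5], [2,6], [2,7], [3,4], [3,5], [3,6], [3,7], [4,5], [4,6], [4,7], [5,6], [5,7], [6,7]
  2-simplices (14): [1,2,3], [1,2,4], [1,3,7], [1,4,5], [1,5,6], [1,6,7], [2,3,5], [2,4,6], [2,5,7], [2,6,7], [3,4,6], [3,4,7], [3,5,6], [4,5,7]

giving chain groups C_0 ≅ Z^7, C_1 ≅ Z^21, C_2 ≅ Z^14.

The boundary map ∂_1: C_1 → C_0 is given by ∂[p,q] = [q] − [p]. For instance
  ∂[2,7] = [7] − [2].
The resulting 7×21 matrix has rank 6, and its Smith normal form has invariant factors (1,1,1,1,1,1).

Boundary ∂_2: C_2 → C_1 acts by ∂[p,q,r] = [q,r] − [p,r] + [p,q]. For instance
  ∂[1,2,3] = [2,3] − [1,3] + [1,2],
  ∂[2,6,7] = [6,7] − [2,7] + [2,6].
The 21×14 boundary matrix has rank 13 and Smith normal form diag(1,1,1,1,1,1,1,1,1,1,1,1,1).

Computing H_k = (kernel of ∂_k) / (image of ∂_{k+1}):

  H_0: rank C_0 − rank ∂_1 = 7 − 6 = 1, and the invariant factors of ∂_1 are all 1, so H_0 = Z.
  H_1: rank ker ∂_1 − rank ∂_2 = (21 − 6) − 13 = 2, and the invariant factors of ∂_2 are all 1, so H_1 = Z^2.
  H_2: rank ker ∂_2 − rank ∂_3 = (14 − 13) − 0 = 1, and there is no ∂_3, so H_2 = Z.

As a check, the Euler characteristic is 7 − 21 + 14 = 0, which agrees with 1 − 2 + 1 = 0.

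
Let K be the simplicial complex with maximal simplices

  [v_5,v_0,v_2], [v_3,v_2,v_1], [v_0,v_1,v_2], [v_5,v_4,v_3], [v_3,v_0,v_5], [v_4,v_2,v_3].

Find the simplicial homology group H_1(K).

K has 6 vertices, 12 edges, 6 triangles.
rank ∂_1 = 5, rank ∂_2 = 6 ⇒ b_1 = 12 − 5 − 6 = 1; all invariant factors of ∂_2 are 1 so no torsion. So H_1 ≅ Z.

H_1 ≅ Z.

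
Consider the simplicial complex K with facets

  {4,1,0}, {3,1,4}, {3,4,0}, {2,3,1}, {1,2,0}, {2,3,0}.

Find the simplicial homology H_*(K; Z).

Fix the vertex order 0 < 1 < 2 < 3 < 4 and write every simplex with vertices in increasing order. Then dim K = 2 and the simplices of K are:

  0-simplices (5): [0], [1], [2], [3], [4]
  1-simplices (9): [0,1], [0,2], [0,3], [0,4], [1,2], [1,3], [1,4], [2,3], [3,4]
  2-simplices (6): [0,1,2], [0,1,4], [0,2,3], [0,3,4], [1,2,3], [1,3,4]

Hence C_0 ≅ Z^5, C_1 ≅ Z^9, C_2 ≅ Z^6.

∂_1: C_1 → C_0 is given by ∂[p,q] = [q] − [p].
The resulting 5×9 matrix has rank 4, and its Smith normal form has invariant factors (1,1,1,1).

Boundary ∂_2: C_2 → C_1 maps a triangle to the signed sum of its edges. For instance
  ∂[0,2,3] = [2,3] − [0,3] + [0,2],
  ∂[0,1,2] = [1,2] − [0,2] + [0,1].
The resulting 9×6 matrix has rank 5, and its Smith normal form has invariant factors (1,1,1,1,1).

From H_k ≅ ker(∂_k) / im(∂_{k+1}) we obtain:

  H_0: rank C_0 − rank ∂_1 = 5 − 4 = 1, and the invariant factors of ∂_1 are all 1, so H_0 = Z.
  H_1: rank ker ∂_1 − rank ∂_2 = (9 − 4) − 5 = 0, and the invariant factors of ∂_2 are all 1, so H_1 = 0.
  H_2: rank ker ∂_2 − rank ∂_3 = (6 − 5) − 0 = 1, and there is no ∂_3, so H_2 = Z.

H_0 ≅ Z,  H_1 = 0,  H_2 ≅ Z.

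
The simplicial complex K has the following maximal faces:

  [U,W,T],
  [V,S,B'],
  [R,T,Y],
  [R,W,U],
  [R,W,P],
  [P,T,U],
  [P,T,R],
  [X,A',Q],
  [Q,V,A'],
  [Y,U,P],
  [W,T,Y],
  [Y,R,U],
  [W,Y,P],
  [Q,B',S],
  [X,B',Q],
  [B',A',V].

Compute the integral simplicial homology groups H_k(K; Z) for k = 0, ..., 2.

H_0 = Z^2,  H_1 = Z ⊕ Z/2Z,  H_2 = 0.

Order the vertices as P < Q < R < S < T < U < V < W < X < Y < A' < B'. Listing each simplex with vertices in this order, K has dimension 2 with simplices:

  0-simplices (12): [P], [Q], [R], [S], [T], [U], [V], [W], [X], [Y], [A'], [B']
  1-simplices (27): (27 of them)
  2-simplices (16): [P,R,T], [P,R,W], [P,T,U], [P,U,Y], [P,W,Y], [Q,S,B'], [Q,V,A'], [Q,X,A'], [Q,X,B'], [R,T,Y], [R,U,W], [R,U,Y], [S,V,B'], [T,U,W], [T,W,Y], [V,A',B']

giving chain groups C_0 ≅ Z^12, C_1 ≅ Z^27, C_2 ≅ Z^16.

Boundary ∂_1: C_1 → C_0 maps an edge to its endpoints' difference, ∂[p,q] = q − p.
The 12×27 boundary matrix has rank 10 and Smith normal form diag(1,1,1,1,1,1,1,1,1,1).

The boundary map ∂_2: C_2 → C_1 acts by ∂[p,q,r] = [q,r] − [p,r] + [p,q]. For instance
  ∂[P,R,W] = [R,W] − [P,W] + [P,R],
  ∂[T,W,Y] = [W,Y] − [T,Y] + [T,W].
This gives a 27×16 integer matrix of rank 16; reducing to Smith normal form yields diagonal entries (1,1,1,1,1,1,1,1,1,1,1,1,1,1,1,2).

Now H_k = ker ∂_k / im ∂_{k+1}, so:

  H_0: rank C_0 − rank ∂_1 = 12 − 10 = 2, and the invariant factors of ∂_1 are all 1, so H_0 ≅ Z^2.
  H_1: rank ker ∂_1 − rank ∂_2 = (27 − 10) − 16 = 1, and ∂_2 has invariant factor 2 > 1, so H_1 ≅ Z ⊕ Z/2Z.
  H_2: rank ker ∂_2 − rank ∂_3 = (16 − 16) − 0 = 0, and there is no ∂_3, so H_2 ≅ 0.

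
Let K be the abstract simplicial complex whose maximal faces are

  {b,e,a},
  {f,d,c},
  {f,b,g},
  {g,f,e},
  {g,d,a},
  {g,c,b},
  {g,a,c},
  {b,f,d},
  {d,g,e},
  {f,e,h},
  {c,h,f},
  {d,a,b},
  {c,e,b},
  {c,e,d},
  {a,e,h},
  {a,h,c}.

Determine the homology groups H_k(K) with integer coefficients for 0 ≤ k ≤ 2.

H_0 = Z,  H_1 = Z^2,  H_2 = Z.

Take the total order a < b < c < d < e < f < g < h on the vertex set. Then K (dimension 2) consists of the simplices:

  0-simplices (8): a, b, c, d, e, f, g, h
  1-simplices (24): ab, ac, ad, ae, ag, ah, bc, bd, be, bf, bg, cd, ce, cf, cg, ch, de, df, dg, ef, eg, eh, fg, fh
  2-simplices (16): abd, abe, acg, ach, adg, aeh, bce, bcg, bdf, bfg, cde, cdf, cfh, deg, efg, efh

so the chain groups are C_0 ≅ Z^8, C_1 ≅ Z^24, C_2 ≅ Z^16.

∂_1: C_1 → C_0 maps an edge to its endpoints' difference, ∂[p,q] = q − p.
The 8×24 boundary matrix has rank 7 and Smith normal form diag(1,1,1,1,1,1,1).

∂_2: C_2 → C_1 acts by ∂[p,q,r] = [q,r] − [p,r] + [p,q]. For instance
  ∂cfh = fh − ch + cf,
  ∂bfg = fg − bg + bf.
The resulting 24×16 matrix has rank 15, and its Smith normal form has invariant factors (1,1,1,1,1,1,1,1,1,1,1,1,1,1,1).

From H_k ≅ ker(∂_k) / im(∂_{k+1}) we obtain:

  H_0: rank C_0 − rank ∂_1 = 8 − 7 = 1, and the invariant factors of ∂_1 are all 1, so H_0 = Z.
  H_1: rank ker ∂_1 − rank ∂_2 = (24 − 7) − 15 = 2, and the invariant factors of ∂_2 are all 1, so H_1 = Z^2.
  H_2: rank ker ∂_2 − rank ∂_3 = (16 − 15) − 0 = 1, and there is no ∂_3, so H_2 = Z.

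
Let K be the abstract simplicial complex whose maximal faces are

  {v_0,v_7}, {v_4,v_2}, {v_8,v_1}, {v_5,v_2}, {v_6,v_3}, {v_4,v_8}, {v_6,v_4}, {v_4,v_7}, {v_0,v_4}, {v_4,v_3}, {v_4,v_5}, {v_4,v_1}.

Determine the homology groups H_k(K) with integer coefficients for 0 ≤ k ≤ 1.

H_0 = Z,  H_1 = Z^4.

K has 9 vertices, 12 edges.
rank ∂_0 = 0, rank ∂_1 = 8 ⇒ b_0 = 9 − 0 − 8 = 1; all invariant factors of ∂_1 are 1 so no torsion. So H_0 = Z.
rank ∂_1 = 8, rank ∂_2 = 0 ⇒ b_1 = 12 − 8 − 0 = 4. So H_1 = Z^4.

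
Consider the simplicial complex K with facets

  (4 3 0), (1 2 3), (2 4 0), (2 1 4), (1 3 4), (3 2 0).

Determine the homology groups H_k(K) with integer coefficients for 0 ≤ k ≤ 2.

H_0 = Z,  H_1 = 0,  H_2 = Z.

K has 5 vertices, 9 edges, 6 triangles.
rank ∂_0 = 0, rank ∂_1 = 4 ⇒ b_0 = 5 − 0 − 4 = 1; all invariant factors of ∂_1 are 1 so no torsion. So H_0 = Z.
rank ∂_1 = 4, rank ∂_2 = 5 ⇒ b_1 = 9 − 4 − 5 = 0; all invariant factors of ∂_2 are 1 so no torsion. So H_1 = 0.
rank ∂_2 = 5, rank ∂_3 = 0 ⇒ b_2 = 6 − 5 − 0 = 1. So H_2 = Z.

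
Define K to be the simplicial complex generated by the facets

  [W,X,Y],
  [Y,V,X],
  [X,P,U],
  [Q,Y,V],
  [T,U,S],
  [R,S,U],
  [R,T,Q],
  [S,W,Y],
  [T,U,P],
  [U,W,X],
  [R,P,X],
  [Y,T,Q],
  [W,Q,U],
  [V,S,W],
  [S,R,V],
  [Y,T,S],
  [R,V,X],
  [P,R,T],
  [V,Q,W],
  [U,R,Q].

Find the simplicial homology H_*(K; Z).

H_0 = Z,  H_1 = Z ⊕ Z_2,  H_2 = 0.

We work with the vertex ordering P < Q < R < S < T < U < V < W < X < Y. The simplices of K, each written with vertices in increasing order, are:

  0-simplices (10): P, Q, R, S, T, U, V, W, X, Y
  1-simplices (30): PR, PT, PU, PX, QR, QT, QU, QV, QW, QY, RS, RT, RU, RV, RX, ST, SU, SV, SW, SY, TU, TY, UW, UX, VW, VX, VY, WX, WY, XY
  2-simplices (20): PRT, PRX, PTU, PUX, QRT, QRU, QTY, QUW, QVW, QVY, RSU, RSV, RVX, STU, STY, SVW, SWY, UWX, VXY, WXY

so the chain groups are C_0 ≅ Z^10, C_1 ≅ Z^30, C_2 ≅ Z^20.

∂_1: C_1 → C_0 maps an edge to its endpoints' difference, ∂[p,q] = q − p.
The resulting 10×30 matrix has rank 9, and its Smith normal form has invariant factors (1,1,1,1,1,1,1,1,1).

Boundary ∂_2: C_2 → C_1 acts by ∂[p,q,r] = [q,r] − [p,r] + [p,q]. For instance
  ∂UWX = WX − UX + UW,
  ∂STY = TY − SY + ST.
The resulting 30×20 matrix has rank 20, and its Smith normal form has invariant factors (1,1,1,1,1,1,1,1,1,1,1,1,1,1,1,1,1,1,1,2).

From H_k ≅ ker(∂_k) / im(∂_{k+1}) we obtain:

  H_0: rank C_0 − rank ∂_1 = 10 − 9 = 1, and the invariant factors of ∂_1 are all 1, so H_0 ≅ Z.
  H_1: rank ker ∂_1 − rank ∂_2 = (30 − 9) − 20 = 1, and ∂_2 has invariant factor 2 > 1, so H_1 ≅ Z ⊕ Z_2.
  H_2: rank ker ∂_2 − rank ∂_3 = (20 − 20) − 0 = 0, and there is no ∂_3, so H_2 ≅ 0.

(K is a triangulation of the Klein bottle.)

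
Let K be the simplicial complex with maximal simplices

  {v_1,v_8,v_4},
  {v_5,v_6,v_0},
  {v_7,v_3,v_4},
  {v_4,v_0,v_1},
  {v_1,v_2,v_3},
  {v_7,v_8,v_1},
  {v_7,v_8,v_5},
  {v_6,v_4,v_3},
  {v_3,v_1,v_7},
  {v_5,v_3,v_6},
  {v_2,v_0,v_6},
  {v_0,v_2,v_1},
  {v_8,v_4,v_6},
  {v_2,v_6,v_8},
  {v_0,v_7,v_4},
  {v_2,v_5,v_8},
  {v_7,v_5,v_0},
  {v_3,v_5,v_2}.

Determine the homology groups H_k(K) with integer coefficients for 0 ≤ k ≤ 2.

We work with the vertex ordering v_0 < v_1 < v_2 < v_3 < v_4 < v_5 < v_6 < v_7 < v_8. The simplices of K, each written with vertices in increasing order, are:

  0-simplices (9): [v_0], [v_1], [v_2], [v_3], [v_4], [v_5], [v_6], [v_7], [v_8]
  1-simplices (27): (27 of them)
  2-simplices (18): (18 of them)

Hence C_0 ≅ Z^9, C_1 ≅ Z^27, C_2 ≅ Z^18.

The boundary map ∂_1: C_1 → C_0 sends each edge [p,q] (with p < q) to q − p.
This gives a 9×27 integer matrix of rank 8; reducing to Smith normal form yields diagonal entries (1,1,1,1,1,1,1,1).

The boundary map ∂_2: C_2 → C_1 sends each 2-simplex [p,q,r] to [q,r] − [p,r] + [p,q]. For instance
  ∂[v_1,v_4,v_8] = [v_4,v_8] − [v_1,v_8] + [v_1,v_4],
  ∂[v_1,v_2,v_3] = [v_2,v_3] − [v_1,v_3] + [v_1,v_2].
As a 27×18 matrix over Z this has rank 18, with invariant factors (1,1,1,1,1,1,1,1,1,1,1,1,1,1,1,1,1,2).

Now H_k = ker ∂_k / im ∂_{k+1}, so:

  H_0: rank C_0 − rank ∂_1 = 9 − 8 = 1, and the invariant factors of ∂_1 are all 1, so H_0 ≅ Z.
  H_1: rank ker ∂_1 − rank ∂_2 = (27 − 8) − 18 = 1, and ∂_2 has invariant factor 2 > 1, so H_1 ≅ Z ⊕ Z/2.
  H_2: rank ker ∂_2 − rank ∂_3 = (18 − 18) − 0 = 0, and there is no ∂_3, so H_2 ≅ 0.

(K is a triangulation of the Klein bottle.)

H_0 ≅ Z,  H_1 ≅ Z ⊕ Z/2,  H_2 = 0.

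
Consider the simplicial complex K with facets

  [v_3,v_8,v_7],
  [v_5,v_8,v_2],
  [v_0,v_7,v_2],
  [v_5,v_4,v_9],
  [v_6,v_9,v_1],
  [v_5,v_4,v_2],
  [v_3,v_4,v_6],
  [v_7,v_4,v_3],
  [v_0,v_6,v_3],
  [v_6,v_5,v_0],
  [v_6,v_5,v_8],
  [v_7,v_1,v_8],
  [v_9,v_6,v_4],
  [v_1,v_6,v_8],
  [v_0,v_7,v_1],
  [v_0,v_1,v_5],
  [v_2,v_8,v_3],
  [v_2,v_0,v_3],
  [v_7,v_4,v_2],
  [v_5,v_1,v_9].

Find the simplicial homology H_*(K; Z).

Take the total order v_0 < v_1 < v_2 < v_3 < v_4 < v_5 < v_6 < v_7 < v_8 < v_9 on the vertex set. Then K (dimension 2) consists of the simplices:

  0-simplices (10): [v_0], [v_1], [v_2], [v_3], [v_4], [v_5], [v_6], [v_7], [v_8], [v_9]
  1-simplices (30): (30 of them)
  2-simplices (20): (20 of them)

Hence C_0 ≅ Z^10, C_1 ≅ Z^30, C_2 ≅ Z^20.

Boundary ∂_1: C_1 → C_0 maps an edge to its endpoints' difference, ∂[p,q] = q − p.
This gives a 10×30 integer matrix of rank 9; reducing to Smith normal form yields diagonal entries (1,1,1,1,1,1,1,1,1).

∂_2: C_2 → C_1 maps a triangle to the signed sum of its edges. For instance
  ∂[v_0,v_2,v_7] = [v_2,v_7] − [v_0,v_7] + [v_0,v_2],
  ∂[v_3,v_4,v_6] = [v_4,v_6] − [v_3,v_6] + [v_3,v_4].
The resulting 30×20 matrix has rank 20, and its Smith normal form has invariant factors (1,1,1,1,1,1,1,1,1,1,1,1,1,1,1,1,1,1,1,2).

Computing H_k = (kernel of ∂_k) / (image of ∂_{k+1}):

  H_0: rank C_0 − rank ∂_1 = 10 − 9 = 1, and the invariant factors of ∂_1 are all 1, so H_0 ≅ Z.
  H_1: rank ker ∂_1 − rank ∂_2 = (30 − 9) − 20 = 1, and ∂_2 has invariant factor 2 > 1, so H_1 ≅ Z ⊕ Z/2Z.
  H_2: rank ker ∂_2 − rank ∂_3 = (20 − 20) − 0 = 0, and there is no ∂_3, so H_2 ≅ 0.

H_0 ≅ Z,  H_1 ≅ Z ⊕ Z/2Z,  H_2 = 0.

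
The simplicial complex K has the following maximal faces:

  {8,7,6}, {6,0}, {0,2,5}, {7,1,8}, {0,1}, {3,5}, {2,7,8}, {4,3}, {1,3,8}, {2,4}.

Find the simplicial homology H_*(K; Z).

H_0 ≅ Z,  H_1 ≅ Z^4,  H_2 = 0.

Order the vertices as 0 < 1 < 2 < 3 < 4 < 5 < 6 < 7 < 8. Listing each simplex with vertices in this order, K has dimension 2 with simplices:

  0-simplices (9): [0], [1], [2], [3], [4], [5], [6], [7], [8]
  1-simplices (17): [0,1], [0,2], [0,5], [0,6], [1,3], [1,7], [1,8], [2,4], [2,5], [2,7], [2,8], [3,4], [3,5], [3,8], [6,7], [6,8], [7,8]
  2-simplices (5): [0,2,5], [1,3,8], [1,7,8], [2,7,8], [6,7,8]

giving chain groups C_0 ≅ Z^9, C_1 ≅ Z^17, C_2 ≅ Z^5.

Boundary ∂_1: C_1 → C_0 sends each edge [p,q] (with p < q) to q − p. For instance
  ∂[0,5] = [5] − [0].
As a 9×17 matrix over Z this has rank 8, with invariant factors (1,1,1,1,1,1,1,1).

∂_2: C_2 → C_1 acts by ∂[p,q,r] = [q,r] − [p,r] + [p,q]. For instance
  ∂[0,2,5] = [2,5] − [0,5] + [0,2],
  ∂[1,3,8] = [3,8] − [1,8] + [1,3].
As a 17×5 matrix over Z this has rank 5, with invariant factors (1,1,1,1,1).

From H_k ≅ ker(∂_k) / im(∂_{k+1}) we obtain:

  H_0: rank C_0 − rank ∂_1 = 9 − 8 = 1, and the invariant factors of ∂_1 are all 1, so H_0 ≅ Z.
  H_1: rank ker ∂_1 − rank ∂_2 = (17 − 8) − 5 = 4, and the invariant factors of ∂_2 are all 1, so H_1 ≅ Z^4.
  H_2: rank ker ∂_2 − rank ∂_3 = (5 − 5) − 0 = 0, and there is no ∂_3, so H_2 ≅ 0.

As a check, the Euler characteristic is 9 − 17 + 5 = -3, which agrees with 1 − 4 + 0 = -3.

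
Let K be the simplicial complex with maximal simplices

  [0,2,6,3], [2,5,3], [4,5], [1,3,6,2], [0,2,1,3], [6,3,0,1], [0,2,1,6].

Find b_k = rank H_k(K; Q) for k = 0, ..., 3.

Fix the vertex order 0 < 1 < 2 < 3 < 4 < 5 < 6 and write every simplex with vertices in increasing order. Then dim K = 3 and the simplices of K are:

  0-simplices (7): [0], [1], [2], [3], [4], [5], [6]
  1-simplices (13): [0,1], [0,2], [0,3], [0,6], [1,2], [1,3], [1,6], [2,3], [2,5], [2,6], [3,5], [3,6], [4,5]
  2-simplices (11): [0,1,2], [0,1,3], [0,1,6], [0,2,3], [0,2,6], [0,3,6], [1,2,3], [1,2,6], [1,3,6], [2,3,5], [2,3,6]
  3-simplices (5): [0,1,2,3], [0,1,2,6], [0,1,3,6], [0,2,3,6], [1,2,3,6]

so the chain groups are C_0 ≅ Z^7, C_1 ≅ Z^13, C_2 ≅ Z^11, C_3 ≅ Z^5.

∂_1: C_1 → C_0 is given by ∂[p,q] = [q] − [p].
This gives a 7×13 integer matrix of rank 6; reducing to Smith normal form yields diagonal entries (1,1,1,1,1,1).

Boundary ∂_2: C_2 → C_1 acts by ∂[p,q,r] = [q,r] − [p,r] + [p,q]. For instance
  ∂[1,2,6] = [2,6] − [1,6] + [1,2],
  ∂[0,2,3] = [2,3] − [0,3] + [0,2].
The resulting 13×11 matrix has rank 7, and its Smith normal form has invariant factors (1,1,1,1,1,1,1).

Boundary ∂_3: C_3 → C_2 sends each 3-simplex σ to the alternating sum Σ_i (−1)^i (σ with its i-th vertex removed). For instance
  ∂[1,2,3,6] = [2,3,6] − [1,3,6] + [1,2,6] − [1,2,3],
  ∂[0,2,3,6] = [2,3,6] − [0,3,6] + [0,2,6] − [0,2,3].
The 11×5 boundary matrix has rank 4 and Smith normal form diag(1,1,1,1).

Computing H_k = (kernel of ∂_k) / (image of ∂_{k+1}):

  H_0: rank C_0 − rank ∂_1 = 7 − 6 = 1, and the invariant factors of ∂_1 are all 1, so H_0 ≅ Z.
  H_1: rank ker ∂_1 − rank ∂_2 = (13 − 6) − 7 = 0, and the invariant factors of ∂_2 are all 1, so H_1 ≅ 0.
  H_2: rank ker ∂_2 − rank ∂_3 = (11 − 7) − 4 = 0, and the invariant factors of ∂_3 are all 1, so H_2 ≅ 0.
  H_3: rank ker ∂_3 − rank ∂_4 = (5 − 4) − 0 = 1, and there is no ∂_4, so H_3 ≅ Z.

As a check, the Euler characteristic is 7 − 13 + 11 − 5 = 0, which agrees with 1 − 0 + 0 − 1 = 0.

Hence the Betti numbers are b_0 = 1, b_1 = 0, b_2 = 0, b_3 = 1.

b_0 = 1, b_1 = 0, b_2 = 0, b_3 = 1.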